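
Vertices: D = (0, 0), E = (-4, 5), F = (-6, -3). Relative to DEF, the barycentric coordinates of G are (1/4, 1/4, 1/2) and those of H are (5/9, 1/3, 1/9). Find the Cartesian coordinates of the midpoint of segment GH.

(-3, 13/24)

Barycentric coordinates of the midpoint are the average: (29/72, 7/24, 11/36).
Converting: (29/72)·D + (7/24)·E + (11/36)·F = (-3, 13/24).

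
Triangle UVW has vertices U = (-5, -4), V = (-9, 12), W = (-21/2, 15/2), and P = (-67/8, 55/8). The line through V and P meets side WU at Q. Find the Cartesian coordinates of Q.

(-31/4, 7/4)

Barycentric coordinates of P with respect to UVW: (1/4, 1/2, 1/4).
On side WU the V-coordinate is zero; dropping P's V-weight 1/2 and renormalizing the remaining 1/4 : 1/4 gives weights 1/2, 1/2 on W, U.
Q = (1/2)·(-21/2, 15/2) + (1/2)·(-5, -4) = (-31/4, 7/4).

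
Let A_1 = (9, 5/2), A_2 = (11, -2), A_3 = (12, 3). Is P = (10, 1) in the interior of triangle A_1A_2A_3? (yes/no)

Barycentric coordinates of P: (16/29, 10/29, 3/29).
The three coordinates are positive, positive, positive; a point is interior exactly when all three are positive.

yes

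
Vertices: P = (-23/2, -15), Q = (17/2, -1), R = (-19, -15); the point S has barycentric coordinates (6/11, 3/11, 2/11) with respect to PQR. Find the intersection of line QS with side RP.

(-107/8, -15)

Line QS meets RP where the Q-coordinate vanishes; zeroing S's Q-weight and renormalizing leaves R, P-weights 2/11 : 6/11 → (1/4, 3/4).
So T = (1/4)·R + (3/4)·P = (-107/8, -15).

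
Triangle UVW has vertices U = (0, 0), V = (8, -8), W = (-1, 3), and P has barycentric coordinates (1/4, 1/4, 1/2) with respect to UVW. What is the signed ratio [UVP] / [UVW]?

The signed ratio [UVP]/[UVW] equals the barycentric coordinate of P at vertex W, which is 1/2.

1/2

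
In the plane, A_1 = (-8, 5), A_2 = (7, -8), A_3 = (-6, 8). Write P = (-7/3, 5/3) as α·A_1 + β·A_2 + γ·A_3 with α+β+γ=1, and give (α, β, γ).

(1/3, 1/3, 1/3)

Signed area of the reference triangle: [A_1A_2A_3] = ½·((-8)·(-8−8) + 7·(8−5) + (-6)·(5−(-8))) = ½·(128 + 21 − 78) = 71/2.
[PA_2A_3] = ½·((-7/3)·(-8−8) + 7·(8−(5/3)) + (-6)·(5/3−(-8))) = ½·(112/3 + 133/3 − 58) = 71/6, so the A_1-coordinate is (71/6)/(71/2) = 1/3.
[A_1PA_3] = ½·((-8)·(5/3−8) + (-7/3)·(8−5) + (-6)·(5−(5/3))) = ½·(152/3 − 7 − 20) = 71/6, so the A_2-coordinate is 1/3.
[A_1A_2P] = ½·((-8)·(-8−(5/3)) + 7·(5/3−5) + (-7/3)·(5−(-8))) = ½·(232/3 − 70/3 − 91/3) = 71/6, so the A_3-coordinate is 1/3.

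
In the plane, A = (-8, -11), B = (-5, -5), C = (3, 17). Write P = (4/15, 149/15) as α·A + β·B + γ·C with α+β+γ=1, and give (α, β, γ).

Signed area of the reference triangle: [ABC] = ½·((-8)·(-5−17) + (-5)·(17−(-11)) + 3·(-11−(-5))) = ½·(176 − 140 − 18) = 9.
[PBC] = ½·((4/15)·(-5−17) + (-5)·(17−(149/15)) + 3·(149/15−(-5))) = ½·(-88/15 − 106/3 + 224/5) = 9/5, so the A-coordinate is (9/5)/9 = 1/5.
[APC] = ½·((-8)·(149/15−17) + (4/15)·(17−(-11)) + 3·(-11−(149/15))) = ½·(848/15 + 112/15 − 314/5) = 3/5, so the B-coordinate is 1/15.
[ABP] = ½·((-8)·(-5−(149/15)) + (-5)·(149/15−(-11)) + (4/15)·(-11−(-5))) = ½·(1792/15 − 314/3 − 8/5) = 33/5, so the C-coordinate is 11/15.
Check: 1/5 + 1/15 + 11/15 = 1.

(1/5, 1/15, 11/15)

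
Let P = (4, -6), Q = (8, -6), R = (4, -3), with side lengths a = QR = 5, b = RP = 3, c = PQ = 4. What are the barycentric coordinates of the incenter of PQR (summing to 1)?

(5/12, 1/4, 1/3)

The incenter has barycentric coordinates proportional to the opposite side lengths: (5 : 3 : 4).
Normalizing by 5+3+4 = 12 gives (5/12, 1/4, 1/3).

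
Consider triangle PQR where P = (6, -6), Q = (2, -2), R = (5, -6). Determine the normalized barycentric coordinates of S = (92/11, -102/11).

Signed area of the reference triangle: [PQR] = ½·(6·(-2−(-6)) + 2·(-6−(-6)) + 5·(-6−(-2))) = ½·(24 + 0 − 20) = 2.
[SQR] = ½·((92/11)·(-2−(-6)) + 2·(-6−(-102/11)) + 5·(-102/11−(-2))) = ½·(368/11 + 72/11 − 400/11) = 20/11, so the P-coordinate is (20/11)/2 = 10/11.
[PSR] = ½·(6·(-102/11−(-6)) + (92/11)·(-6−(-6)) + 5·(-6−(-102/11))) = ½·(-216/11 + 0 + 180/11) = -18/11, so the Q-coordinate is -9/11.
[PQS] = ½·(6·(-2−(-102/11)) + 2·(-102/11−(-6)) + (92/11)·(-6−(-2))) = ½·(480/11 − 72/11 − 368/11) = 20/11, so the R-coordinate is 10/11.
Check: 10/11 − 9/11 + 10/11 = 1.

(10/11, -9/11, 10/11)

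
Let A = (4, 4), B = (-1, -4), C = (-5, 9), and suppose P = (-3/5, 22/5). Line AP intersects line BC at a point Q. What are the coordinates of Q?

Barycentric coordinates of P with respect to ABC: (2/5, 1/5, 2/5).
On side BC the A-coordinate is zero; dropping P's A-weight 2/5 and renormalizing the remaining 1/5 : 2/5 gives weights 1/3, 2/3 on B, C.
Q = (1/3)·(-1, -4) + (2/3)·(-5, 9) = (-11/3, 14/3).

(-11/3, 14/3)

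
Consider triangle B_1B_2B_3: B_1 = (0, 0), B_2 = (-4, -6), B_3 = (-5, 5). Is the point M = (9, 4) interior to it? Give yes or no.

no

Barycentric coordinates of M: (153/50, -13/10, -19/25).
The three coordinates are positive, negative, negative; a point is interior exactly when all three are positive.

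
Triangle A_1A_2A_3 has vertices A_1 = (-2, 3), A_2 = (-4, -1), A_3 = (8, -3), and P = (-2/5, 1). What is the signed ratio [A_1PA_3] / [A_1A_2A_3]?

[A_1A_2A_3] = ½·((-2)·(-1−(-3)) + (-4)·(-3−3) + 8·(3−(-1))) = ½·(-4 + 24 + 32) = 26.
[A_1PA_3] = ½·((-2)·(1−(-3)) + (-2/5)·(-3−3) + 8·(3−1)) = ½·(-8 + 12/5 + 16) = 26/5, so the ratio is (26/5)/26 = 1/5.

1/5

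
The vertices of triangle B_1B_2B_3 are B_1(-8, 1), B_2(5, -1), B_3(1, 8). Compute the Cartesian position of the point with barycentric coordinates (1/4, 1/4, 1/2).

M = (1/4)·B_1 + (1/4)·B_2 + (1/2)·B_3.
x-coordinate: (1/4)·(-8) + (1/4)·5 + (1/2)·1 = -1/4.
y-coordinate: (1/4)·1 + (1/4)·(-1) + (1/2)·8 = 4.

(-1/4, 4)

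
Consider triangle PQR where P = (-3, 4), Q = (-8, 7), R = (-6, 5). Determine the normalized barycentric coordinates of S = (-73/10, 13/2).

Signed area of the reference triangle: [PQR] = ½·((-3)·(7−5) + (-8)·(5−4) + (-6)·(4−7)) = ½·(-6 − 8 + 18) = 2.
[SQR] = ½·((-73/10)·(7−5) + (-8)·(5−(13/2)) + (-6)·(13/2−7)) = ½·(-73/5 + 12 + 3) = 1/5, so the P-coordinate is (1/5)/2 = 1/10.
[PSR] = ½·((-3)·(13/2−5) + (-73/10)·(5−4) + (-6)·(4−(13/2))) = ½·(-9/2 − 73/10 + 15) = 8/5, so the Q-coordinate is 4/5.
[PQS] = ½·((-3)·(7−(13/2)) + (-8)·(13/2−4) + (-73/10)·(4−7)) = ½·(-3/2 − 20 + 219/10) = 1/5, so the R-coordinate is 1/10.

(1/10, 4/5, 1/10)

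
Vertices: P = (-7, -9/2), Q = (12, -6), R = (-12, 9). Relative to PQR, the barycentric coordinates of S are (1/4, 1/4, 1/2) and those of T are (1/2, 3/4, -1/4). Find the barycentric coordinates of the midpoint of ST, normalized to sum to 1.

Since both coordinate triples sum to 1, the midpoint's barycentrics are the componentwise average.
(1/4+1/2)/2 = 3/8; similarly 1/2 and 1/8.

(3/8, 1/2, 1/8)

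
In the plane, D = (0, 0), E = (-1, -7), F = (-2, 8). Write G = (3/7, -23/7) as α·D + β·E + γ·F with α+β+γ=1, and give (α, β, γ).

Signed area of the reference triangle: [DEF] = ½·(0·(-7−8) + (-1)·(8−0) + (-2)·(0−(-7))) = ½·(0 − 8 − 14) = -11.
[GEF] = ½·((3/7)·(-7−8) + (-1)·(8−(-23/7)) + (-2)·(-23/7−(-7))) = ½·(-45/7 − 79/7 − 52/7) = -88/7, so the D-coordinate is (-88/7)/(-11) = 8/7.
[DGF] = ½·(0·(-23/7−8) + (3/7)·(8−0) + (-2)·(0−(-23/7))) = ½·(0 + 24/7 − 46/7) = -11/7, so the E-coordinate is 1/7.
[DEG] = ½·(0·(-7−(-23/7)) + (-1)·(-23/7−0) + (3/7)·(0−(-7))) = ½·(0 + 23/7 + 3) = 22/7, so the F-coordinate is -2/7.

(8/7, 1/7, -2/7)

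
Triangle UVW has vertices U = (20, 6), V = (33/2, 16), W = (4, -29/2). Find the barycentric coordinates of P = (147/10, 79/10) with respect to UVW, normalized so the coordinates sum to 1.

Signed area of the reference triangle: [UVW] = ½·(20·(16−(-29/2)) + (33/2)·(-29/2−6) + 4·(6−16)) = ½·(610 − 1353/4 − 40) = 927/8.
[PVW] = ½·((147/10)·(16−(-29/2)) + (33/2)·(-29/2−(79/10)) + 4·(79/10−16)) = ½·(8967/20 − 1848/5 − 162/5) = 927/40, so the U-coordinate is (927/40)/(927/8) = 1/5.
[UPW] = ½·(20·(79/10−(-29/2)) + (147/10)·(-29/2−6) + 4·(6−(79/10))) = ½·(448 − 6027/20 − 38/5) = 2781/40, so the V-coordinate is 3/5.
[UVP] = ½·(20·(16−(79/10)) + (33/2)·(79/10−6) + (147/10)·(6−16)) = ½·(162 + 627/20 − 147) = 927/40, so the W-coordinate is 1/5.
Check: 1/5 + 3/5 + 1/5 = 1.

(1/5, 3/5, 1/5)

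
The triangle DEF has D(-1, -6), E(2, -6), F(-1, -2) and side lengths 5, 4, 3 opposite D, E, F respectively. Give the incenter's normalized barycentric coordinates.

The incenter has barycentric coordinates proportional to the opposite side lengths: (5 : 4 : 3).
Normalizing by 5+4+3 = 12 gives (5/12, 1/3, 1/4).

(5/12, 1/3, 1/4)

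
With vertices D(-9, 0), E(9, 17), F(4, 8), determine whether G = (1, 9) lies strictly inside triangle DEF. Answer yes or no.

Barycentric coordinates of G: (32/77, 37/77, 8/77).
The three coordinates are positive, positive, positive; a point is interior exactly when all three are positive.

yes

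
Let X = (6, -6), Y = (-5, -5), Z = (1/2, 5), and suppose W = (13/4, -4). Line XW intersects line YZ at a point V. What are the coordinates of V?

(-9/4, 0)

Barycentric coordinates of W with respect to XYZ: (2/3, 1/6, 1/6).
On side YZ the X-coordinate is zero; dropping W's X-weight 2/3 and renormalizing the remaining 1/6 : 1/6 gives weights 1/2, 1/2 on Y, Z.
V = (1/2)·(-5, -5) + (1/2)·(1/2, 5) = (-9/4, 0).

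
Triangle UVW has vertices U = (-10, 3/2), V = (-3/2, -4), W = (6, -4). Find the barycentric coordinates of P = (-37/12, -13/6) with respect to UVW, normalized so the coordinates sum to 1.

(1/3, 1/2, 1/6)

Signed area of the reference triangle: [UVW] = ½·((-10)·(-4−(-4)) + (-3/2)·(-4−(3/2)) + 6·(3/2−(-4))) = ½·(0 + 33/4 + 33) = 165/8.
[PVW] = ½·((-37/12)·(-4−(-4)) + (-3/2)·(-4−(-13/6)) + 6·(-13/6−(-4))) = ½·(0 + 11/4 + 11) = 55/8, so the U-coordinate is (55/8)/(165/8) = 1/3.
[UPW] = ½·((-10)·(-13/6−(-4)) + (-37/12)·(-4−(3/2)) + 6·(3/2−(-13/6))) = ½·(-55/3 + 407/24 + 22) = 165/16, so the V-coordinate is 1/2.
[UVP] = ½·((-10)·(-4−(-13/6)) + (-3/2)·(-13/6−(3/2)) + (-37/12)·(3/2−(-4))) = ½·(55/3 + 11/2 − 407/24) = 55/16, so the W-coordinate is 1/6.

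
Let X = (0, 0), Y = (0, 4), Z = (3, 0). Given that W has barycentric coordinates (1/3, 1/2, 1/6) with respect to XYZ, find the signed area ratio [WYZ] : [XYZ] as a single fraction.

The signed ratio [WYZ]/[XYZ] equals the barycentric coordinate of W at vertex X, which is 1/3.

1/3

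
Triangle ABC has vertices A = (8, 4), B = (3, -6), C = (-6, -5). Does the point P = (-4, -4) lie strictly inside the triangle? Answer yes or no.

Barycentric coordinates of P: (11/95, 4/95, 16/19).
The three coordinates are positive, positive, positive; a point is interior exactly when all three are positive.

yes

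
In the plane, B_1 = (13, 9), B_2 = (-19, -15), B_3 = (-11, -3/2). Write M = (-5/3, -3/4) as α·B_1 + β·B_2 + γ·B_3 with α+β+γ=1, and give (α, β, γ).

Signed area of the reference triangle: [B_1B_2B_3] = ½·(13·(-15−(-3/2)) + (-19)·(-3/2−9) + (-11)·(9−(-15))) = ½·(-351/2 + 399/2 − 264) = -120.
[MB_2B_3] = ½·((-5/3)·(-15−(-3/2)) + (-19)·(-3/2−(-3/4)) + (-11)·(-3/4−(-15))) = ½·(45/2 + 57/4 − 627/4) = -60, so the B_1-coordinate is (-60)/(-120) = 1/2.
[B_1MB_3] = ½·(13·(-3/4−(-3/2)) + (-5/3)·(-3/2−9) + (-11)·(9−(-3/4))) = ½·(39/4 + 35/2 − 429/4) = -40, so the B_2-coordinate is 1/3.
[B_1B_2M] = ½·(13·(-15−(-3/4)) + (-19)·(-3/4−9) + (-5/3)·(9−(-15))) = ½·(-741/4 + 741/4 − 40) = -20, so the B_3-coordinate is 1/6.
Check: 1/2 + 1/3 + 1/6 = 1.

(1/2, 1/3, 1/6)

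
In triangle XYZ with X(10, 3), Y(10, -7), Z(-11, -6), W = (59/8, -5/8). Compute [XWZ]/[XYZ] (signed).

1/4

[XYZ] = ½·(10·(-7−(-6)) + 10·(-6−3) + (-11)·(3−(-7))) = ½·(-10 − 90 − 110) = -105.
[XWZ] = ½·(10·(-5/8−(-6)) + (59/8)·(-6−3) + (-11)·(3−(-5/8))) = ½·(215/4 − 531/8 − 319/8) = -105/4, so the ratio is (-105/4)/(-105) = 1/4.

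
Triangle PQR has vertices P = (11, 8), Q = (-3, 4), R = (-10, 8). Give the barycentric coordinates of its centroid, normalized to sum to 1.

(1/3, 1/3, 1/3)

The centroid is the average of the vertices, so each weight is 1/3.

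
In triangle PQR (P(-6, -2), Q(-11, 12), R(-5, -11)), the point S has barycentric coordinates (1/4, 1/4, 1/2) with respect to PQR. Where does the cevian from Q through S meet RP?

Line QS meets RP where the Q-coordinate vanishes; zeroing S's Q-weight and renormalizing leaves R, P-weights 1/2 : 1/4 → (2/3, 1/3).
So T = (2/3)·R + (1/3)·P = (-16/3, -8).

(-16/3, -8)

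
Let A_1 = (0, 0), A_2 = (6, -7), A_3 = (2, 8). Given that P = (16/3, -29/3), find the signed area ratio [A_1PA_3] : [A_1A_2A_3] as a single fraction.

[A_1A_2A_3] = ½·(0·(-7−8) + 6·(8−0) + 2·(0−(-7))) = ½·(0 + 48 + 14) = 31.
[A_1PA_3] = ½·(0·(-29/3−8) + (16/3)·(8−0) + 2·(0−(-29/3))) = ½·(0 + 128/3 + 58/3) = 31, so the ratio is 31/31 = 1.

1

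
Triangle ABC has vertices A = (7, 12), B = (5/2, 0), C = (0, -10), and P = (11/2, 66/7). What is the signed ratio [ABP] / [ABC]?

-3/7

[ABC] = ½·(7·(0−(-10)) + (5/2)·(-10−12) + 0·(12−0)) = ½·(70 − 55 + 0) = 15/2.
[ABP] = ½·(7·(0−(66/7)) + (5/2)·(66/7−12) + (11/2)·(12−0)) = ½·(-66 − 45/7 + 66) = -45/14, so the ratio is (-45/14)/(15/2) = -3/7.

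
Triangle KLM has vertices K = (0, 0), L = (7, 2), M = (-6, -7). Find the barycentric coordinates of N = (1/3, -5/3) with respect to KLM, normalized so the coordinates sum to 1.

(1/3, 1/3, 1/3)

Signed area of the reference triangle: [KLM] = ½·(0·(2−(-7)) + 7·(-7−0) + (-6)·(0−2)) = ½·(0 − 49 + 12) = -37/2.
[NLM] = ½·((1/3)·(2−(-7)) + 7·(-7−(-5/3)) + (-6)·(-5/3−2)) = ½·(3 − 112/3 + 22) = -37/6, so the K-coordinate is (-37/6)/(-37/2) = 1/3.
[KNM] = ½·(0·(-5/3−(-7)) + (1/3)·(-7−0) + (-6)·(0−(-5/3))) = ½·(0 − 7/3 − 10) = -37/6, so the L-coordinate is 1/3.
[KLN] = ½·(0·(2−(-5/3)) + 7·(-5/3−0) + (1/3)·(0−2)) = ½·(0 − 35/3 − 2/3) = -37/6, so the M-coordinate is 1/3.
Check: 1/3 + 1/3 + 1/3 = 1.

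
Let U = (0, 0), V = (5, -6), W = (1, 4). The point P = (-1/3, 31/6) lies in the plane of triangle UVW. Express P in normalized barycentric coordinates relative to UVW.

Signed area of the reference triangle: [UVW] = ½·(0·(-6−4) + 5·(4−0) + 1·(0−(-6))) = ½·(0 + 20 + 6) = 13.
[PVW] = ½·((-1/3)·(-6−4) + 5·(4−(31/6)) + 1·(31/6−(-6))) = ½·(10/3 − 35/6 + 67/6) = 13/3, so the U-coordinate is (13/3)/13 = 1/3.
[UPW] = ½·(0·(31/6−4) + (-1/3)·(4−0) + 1·(0−(31/6))) = ½·(0 − 4/3 − 31/6) = -13/4, so the V-coordinate is -1/4.
[UVP] = ½·(0·(-6−(31/6)) + 5·(31/6−0) + (-1/3)·(0−(-6))) = ½·(0 + 155/6 − 2) = 143/12, so the W-coordinate is 11/12.
Check: 1/3 − 1/4 + 11/12 = 1.

(1/3, -1/4, 11/12)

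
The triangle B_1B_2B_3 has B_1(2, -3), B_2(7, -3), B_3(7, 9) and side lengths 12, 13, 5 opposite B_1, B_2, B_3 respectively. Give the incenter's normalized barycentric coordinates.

The incenter has barycentric coordinates proportional to the opposite side lengths: (12 : 13 : 5).
Normalizing by 12+13+5 = 30 gives (2/5, 13/30, 1/6).

(2/5, 13/30, 1/6)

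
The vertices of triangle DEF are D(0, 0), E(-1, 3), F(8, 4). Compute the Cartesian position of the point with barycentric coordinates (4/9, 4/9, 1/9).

G = (4/9)·D + (4/9)·E + (1/9)·F.
x-coordinate: (4/9)·0 + (4/9)·(-1) + (1/9)·8 = 4/9.
y-coordinate: (4/9)·0 + (4/9)·3 + (1/9)·4 = 16/9.

(4/9, 16/9)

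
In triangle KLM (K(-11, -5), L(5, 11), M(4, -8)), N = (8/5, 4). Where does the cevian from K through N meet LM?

Barycentric coordinates of N with respect to KLM: (1/5, 3/5, 1/5).
On side LM the K-coordinate is zero; dropping N's K-weight 1/5 and renormalizing the remaining 3/5 : 1/5 gives weights 3/4, 1/4 on L, M.
J = (3/4)·(5, 11) + (1/4)·(4, -8) = (19/4, 25/4).

(19/4, 25/4)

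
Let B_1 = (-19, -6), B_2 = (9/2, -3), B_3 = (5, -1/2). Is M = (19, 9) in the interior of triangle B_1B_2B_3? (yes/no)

no

Barycentric coordinates of M: (-121/229, -604/229, 954/229).
The three coordinates are negative, negative, positive; a point is interior exactly when all three are positive.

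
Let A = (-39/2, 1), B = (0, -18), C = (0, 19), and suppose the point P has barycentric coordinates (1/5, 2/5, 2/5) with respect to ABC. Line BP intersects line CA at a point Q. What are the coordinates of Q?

Line BP meets CA where the B-coordinate vanishes; zeroing P's B-weight and renormalizing leaves C, A-weights 2/5 : 1/5 → (2/3, 1/3).
So Q = (2/3)·C + (1/3)·A = (-13/2, 13).

(-13/2, 13)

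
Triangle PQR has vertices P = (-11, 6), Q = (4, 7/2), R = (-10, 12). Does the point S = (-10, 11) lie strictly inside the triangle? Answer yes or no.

Barycentric coordinates of S: (28/185, 2/185, 31/37).
The three coordinates are positive, positive, positive; a point is interior exactly when all three are positive.

yes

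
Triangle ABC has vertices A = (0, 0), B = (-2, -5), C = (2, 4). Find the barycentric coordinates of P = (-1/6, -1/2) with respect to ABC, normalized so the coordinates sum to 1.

Signed area of the reference triangle: [ABC] = ½·(0·(-5−4) + (-2)·(4−0) + 2·(0−(-5))) = ½·(0 − 8 + 10) = 1.
[PBC] = ½·((-1/6)·(-5−4) + (-2)·(4−(-1/2)) + 2·(-1/2−(-5))) = ½·(3/2 − 9 + 9) = 3/4, so the A-coordinate is (3/4)/1 = 3/4.
[APC] = ½·(0·(-1/2−4) + (-1/6)·(4−0) + 2·(0−(-1/2))) = ½·(0 − 2/3 + 1) = 1/6, so the B-coordinate is 1/6.
[ABP] = ½·(0·(-5−(-1/2)) + (-2)·(-1/2−0) + (-1/6)·(0−(-5))) = ½·(0 + 1 − 5/6) = 1/12, so the C-coordinate is 1/12.
Check: 3/4 + 1/6 + 1/12 = 1.

(3/4, 1/6, 1/12)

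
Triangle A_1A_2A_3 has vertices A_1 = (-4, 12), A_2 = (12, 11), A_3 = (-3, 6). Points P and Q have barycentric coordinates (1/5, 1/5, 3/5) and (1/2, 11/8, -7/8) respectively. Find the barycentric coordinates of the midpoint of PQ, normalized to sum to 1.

Since both coordinate triples sum to 1, the midpoint's barycentrics are the componentwise average.
(1/5+1/2)/2 = 7/20; similarly 63/80 and -11/80.

(7/20, 63/80, -11/80)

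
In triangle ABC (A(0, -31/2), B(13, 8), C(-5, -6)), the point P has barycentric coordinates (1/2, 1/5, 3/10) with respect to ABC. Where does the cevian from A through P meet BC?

(11/5, -2/5)

Line AP meets BC where the A-coordinate vanishes; zeroing P's A-weight and renormalizing leaves B, C-weights 1/5 : 3/10 → (2/5, 3/5).
So Q = (2/5)·B + (3/5)·C = (11/5, -2/5).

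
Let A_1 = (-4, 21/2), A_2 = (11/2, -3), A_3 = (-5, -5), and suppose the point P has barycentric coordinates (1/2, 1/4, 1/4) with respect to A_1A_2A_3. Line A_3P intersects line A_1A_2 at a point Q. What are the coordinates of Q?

(-5/6, 6)

Line A_3P meets A_1A_2 where the A_3-coordinate vanishes; zeroing P's A_3-weight and renormalizing leaves A_1, A_2-weights 1/2 : 1/4 → (2/3, 1/3).
So Q = (2/3)·A_1 + (1/3)·A_2 = (-5/6, 6).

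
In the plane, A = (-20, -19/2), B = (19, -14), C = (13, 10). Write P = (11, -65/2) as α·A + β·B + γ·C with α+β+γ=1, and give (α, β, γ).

Signed area of the reference triangle: [ABC] = ½·((-20)·(-14−10) + 19·(10−(-19/2)) + 13·(-19/2−(-14))) = ½·(480 + 741/2 + 117/2) = 909/2.
[PBC] = ½·(11·(-14−10) + 19·(10−(-65/2)) + 13·(-65/2−(-14))) = ½·(-264 + 1615/2 − 481/2) = 303/2, so the A-coordinate is (303/2)/(909/2) = 1/3.
[APC] = ½·((-20)·(-65/2−10) + 11·(10−(-19/2)) + 13·(-19/2−(-65/2))) = ½·(850 + 429/2 + 299) = 2727/4, so the B-coordinate is 3/2.
[ABP] = ½·((-20)·(-14−(-65/2)) + 19·(-65/2−(-19/2)) + 11·(-19/2−(-14))) = ½·(-370 − 437 + 99/2) = -1515/4, so the C-coordinate is -5/6.
Check: 1/3 + 3/2 − 5/6 = 1.

(1/3, 3/2, -5/6)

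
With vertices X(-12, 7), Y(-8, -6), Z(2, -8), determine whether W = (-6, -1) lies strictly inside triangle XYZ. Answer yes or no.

yes

Barycentric coordinates of W: (27/61, 11/61, 23/61).
The three coordinates are positive, positive, positive; a point is interior exactly when all three are positive.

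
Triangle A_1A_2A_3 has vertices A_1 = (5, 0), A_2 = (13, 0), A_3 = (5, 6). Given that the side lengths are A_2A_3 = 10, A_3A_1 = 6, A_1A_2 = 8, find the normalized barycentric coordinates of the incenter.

The incenter has barycentric coordinates proportional to the opposite side lengths: (10 : 6 : 8).
Normalizing by 10+6+8 = 24 gives (5/12, 1/4, 1/3).

(5/12, 1/4, 1/3)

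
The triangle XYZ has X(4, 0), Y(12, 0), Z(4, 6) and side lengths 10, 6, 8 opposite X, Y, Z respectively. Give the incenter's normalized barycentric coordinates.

The incenter has barycentric coordinates proportional to the opposite side lengths: (10 : 6 : 8).
Normalizing by 10+6+8 = 24 gives (5/12, 1/4, 1/3).

(5/12, 1/4, 1/3)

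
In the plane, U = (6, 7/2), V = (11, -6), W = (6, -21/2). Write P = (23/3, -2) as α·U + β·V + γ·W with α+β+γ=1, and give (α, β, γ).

Signed area of the reference triangle: [UVW] = ½·(6·(-6−(-21/2)) + 11·(-21/2−(7/2)) + 6·(7/2−(-6))) = ½·(27 − 154 + 57) = -35.
[PVW] = ½·((23/3)·(-6−(-21/2)) + 11·(-21/2−(-2)) + 6·(-2−(-6))) = ½·(69/2 − 187/2 + 24) = -35/2, so the U-coordinate is (-35/2)/(-35) = 1/2.
[UPW] = ½·(6·(-2−(-21/2)) + (23/3)·(-21/2−(7/2)) + 6·(7/2−(-2))) = ½·(51 − 322/3 + 33) = -35/3, so the V-coordinate is 1/3.
[UVP] = ½·(6·(-6−(-2)) + 11·(-2−(7/2)) + (23/3)·(7/2−(-6))) = ½·(-24 − 121/2 + 437/6) = -35/6, so the W-coordinate is 1/6.
Check: 1/2 + 1/3 + 1/6 = 1.

(1/2, 1/3, 1/6)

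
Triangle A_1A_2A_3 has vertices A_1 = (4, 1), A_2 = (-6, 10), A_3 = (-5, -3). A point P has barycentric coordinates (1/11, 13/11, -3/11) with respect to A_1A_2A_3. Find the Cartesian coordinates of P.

(-59/11, 140/11)

P = (1/11)·A_1 + (13/11)·A_2 + (-3/11)·A_3.
x-coordinate: (1/11)·4 + (13/11)·(-6) + (-3/11)·(-5) = -59/11.
y-coordinate: (1/11)·1 + (13/11)·10 + (-3/11)·(-3) = 140/11.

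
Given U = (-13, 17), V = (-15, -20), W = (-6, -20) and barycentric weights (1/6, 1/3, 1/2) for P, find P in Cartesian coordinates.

P = (1/6)·U + (1/3)·V + (1/2)·W.
x-coordinate: (1/6)·(-13) + (1/3)·(-15) + (1/2)·(-6) = -61/6.
y-coordinate: (1/6)·17 + (1/3)·(-20) + (1/2)·(-20) = -83/6.

(-61/6, -83/6)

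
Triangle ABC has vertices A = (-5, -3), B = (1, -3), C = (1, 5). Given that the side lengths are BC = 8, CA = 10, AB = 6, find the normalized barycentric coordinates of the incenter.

The incenter has barycentric coordinates proportional to the opposite side lengths: (8 : 10 : 6).
Normalizing by 8+10+6 = 24 gives (1/3, 5/12, 1/4).

(1/3, 5/12, 1/4)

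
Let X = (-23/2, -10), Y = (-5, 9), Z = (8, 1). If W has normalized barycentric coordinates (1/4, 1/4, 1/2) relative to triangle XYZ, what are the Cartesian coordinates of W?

(-1/8, 1/4)

W = (1/4)·X + (1/4)·Y + (1/2)·Z.
x-coordinate: (1/4)·(-23/2) + (1/4)·(-5) + (1/2)·8 = -1/8.
y-coordinate: (1/4)·(-10) + (1/4)·9 + (1/2)·1 = 1/4.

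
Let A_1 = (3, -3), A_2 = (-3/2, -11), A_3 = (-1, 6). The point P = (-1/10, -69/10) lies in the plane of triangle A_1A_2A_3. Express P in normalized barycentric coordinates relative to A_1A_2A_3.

(3/10, 3/5, 1/10)

Signed area of the reference triangle: [A_1A_2A_3] = ½·(3·(-11−6) + (-3/2)·(6−(-3)) + (-1)·(-3−(-11))) = ½·(-51 − 27/2 − 8) = -145/4.
[PA_2A_3] = ½·((-1/10)·(-11−6) + (-3/2)·(6−(-69/10)) + (-1)·(-69/10−(-11))) = ½·(17/10 − 387/20 − 41/10) = -87/8, so the A_1-coordinate is (-87/8)/(-145/4) = 3/10.
[A_1PA_3] = ½·(3·(-69/10−6) + (-1/10)·(6−(-3)) + (-1)·(-3−(-69/10))) = ½·(-387/10 − 9/10 − 39/10) = -87/4, so the A_2-coordinate is 3/5.
[A_1A_2P] = ½·(3·(-11−(-69/10)) + (-3/2)·(-69/10−(-3)) + (-1/10)·(-3−(-11))) = ½·(-123/10 + 117/20 − 4/5) = -29/8, so the A_3-coordinate is 1/10.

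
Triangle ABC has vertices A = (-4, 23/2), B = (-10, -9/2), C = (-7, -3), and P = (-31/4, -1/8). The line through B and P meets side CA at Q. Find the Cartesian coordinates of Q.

(-11/2, 17/4)

Barycentric coordinates of P with respect to ABC: (1/4, 1/2, 1/4).
On side CA the B-coordinate is zero; dropping P's B-weight 1/2 and renormalizing the remaining 1/4 : 1/4 gives weights 1/2, 1/2 on C, A.
Q = (1/2)·(-7, -3) + (1/2)·(-4, 23/2) = (-11/2, 17/4).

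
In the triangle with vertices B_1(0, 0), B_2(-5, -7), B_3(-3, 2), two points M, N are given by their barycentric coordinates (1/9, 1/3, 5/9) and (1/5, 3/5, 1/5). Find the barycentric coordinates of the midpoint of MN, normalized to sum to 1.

Since both coordinate triples sum to 1, the midpoint's barycentrics are the componentwise average.
(1/9+1/5)/2 = 7/45; similarly 7/15 and 17/45.

(7/45, 7/15, 17/45)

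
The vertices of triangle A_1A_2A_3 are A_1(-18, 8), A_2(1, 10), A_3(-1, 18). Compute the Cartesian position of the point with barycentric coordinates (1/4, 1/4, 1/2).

(-19/4, 27/2)

P = (1/4)·A_1 + (1/4)·A_2 + (1/2)·A_3.
x-coordinate: (1/4)·(-18) + (1/4)·1 + (1/2)·(-1) = -19/4.
y-coordinate: (1/4)·8 + (1/4)·10 + (1/2)·18 = 27/2.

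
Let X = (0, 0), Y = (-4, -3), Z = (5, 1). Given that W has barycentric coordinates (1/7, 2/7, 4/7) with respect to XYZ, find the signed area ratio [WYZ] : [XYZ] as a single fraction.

The signed ratio [WYZ]/[XYZ] equals the barycentric coordinate of W at vertex X, which is 1/7.

1/7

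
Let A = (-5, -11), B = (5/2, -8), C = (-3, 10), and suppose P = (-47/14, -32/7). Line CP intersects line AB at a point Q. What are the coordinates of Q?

Barycentric coordinates of P with respect to ABC: (4/7, 1/7, 2/7).
On side AB the C-coordinate is zero; dropping P's C-weight 2/7 and renormalizing the remaining 4/7 : 1/7 gives weights 4/5, 1/5 on A, B.
Q = (4/5)·(-5, -11) + (1/5)·(5/2, -8) = (-7/2, -52/5).

(-7/2, -52/5)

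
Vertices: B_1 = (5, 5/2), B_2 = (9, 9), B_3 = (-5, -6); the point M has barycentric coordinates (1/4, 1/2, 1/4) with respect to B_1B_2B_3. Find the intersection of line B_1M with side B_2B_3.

(13/3, 4)

Line B_1M meets B_2B_3 where the B_1-coordinate vanishes; zeroing M's B_1-weight and renormalizing leaves B_2, B_3-weights 1/2 : 1/4 → (2/3, 1/3).
So N = (2/3)·B_2 + (1/3)·B_3 = (13/3, 4).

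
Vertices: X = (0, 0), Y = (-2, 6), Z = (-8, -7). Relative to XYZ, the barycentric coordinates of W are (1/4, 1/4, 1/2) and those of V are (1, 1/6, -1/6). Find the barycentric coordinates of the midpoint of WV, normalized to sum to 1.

Since both coordinate triples sum to 1, the midpoint's barycentrics are the componentwise average.
(1/4+1)/2 = 5/8; similarly 5/24 and 1/6.

(5/8, 5/24, 1/6)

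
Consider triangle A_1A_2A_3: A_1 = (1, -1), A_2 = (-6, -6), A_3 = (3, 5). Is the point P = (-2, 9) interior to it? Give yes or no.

Barycentric coordinates of P: (-91/32, 19/16, 85/32).
The three coordinates are negative, positive, positive; a point is interior exactly when all three are positive.

no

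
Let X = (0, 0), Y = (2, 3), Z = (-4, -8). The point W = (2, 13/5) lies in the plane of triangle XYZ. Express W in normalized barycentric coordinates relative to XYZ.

Signed area of the reference triangle: [XYZ] = ½·(0·(3−(-8)) + 2·(-8−0) + (-4)·(0−3)) = ½·(0 − 16 + 12) = -2.
[WYZ] = ½·(2·(3−(-8)) + 2·(-8−(13/5)) + (-4)·(13/5−3)) = ½·(22 − 106/5 + 8/5) = 6/5, so the X-coordinate is (6/5)/(-2) = -3/5.
[XWZ] = ½·(0·(13/5−(-8)) + 2·(-8−0) + (-4)·(0−(13/5))) = ½·(0 − 16 + 52/5) = -14/5, so the Y-coordinate is 7/5.
[XYW] = ½·(0·(3−(13/5)) + 2·(13/5−0) + 2·(0−3)) = ½·(0 + 26/5 − 6) = -2/5, so the Z-coordinate is 1/5.
Check: -3/5 + 7/5 + 1/5 = 1.

(-3/5, 7/5, 1/5)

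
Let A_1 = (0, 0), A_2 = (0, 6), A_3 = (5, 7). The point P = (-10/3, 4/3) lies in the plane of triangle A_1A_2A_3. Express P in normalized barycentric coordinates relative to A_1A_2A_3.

Signed area of the reference triangle: [A_1A_2A_3] = ½·(0·(6−7) + 0·(7−0) + 5·(0−6)) = ½·(0 + 0 − 30) = -15.
[PA_2A_3] = ½·((-10/3)·(6−7) + 0·(7−(4/3)) + 5·(4/3−6)) = ½·(10/3 + 0 − 70/3) = -10, so the A_1-coordinate is (-10)/(-15) = 2/3.
[A_1PA_3] = ½·(0·(4/3−7) + (-10/3)·(7−0) + 5·(0−(4/3))) = ½·(0 − 70/3 − 20/3) = -15, so the A_2-coordinate is 1.
[A_1A_2P] = ½·(0·(6−(4/3)) + 0·(4/3−0) + (-10/3)·(0−6)) = ½·(0 + 0 + 20) = 10, so the A_3-coordinate is -2/3.

(2/3, 1, -2/3)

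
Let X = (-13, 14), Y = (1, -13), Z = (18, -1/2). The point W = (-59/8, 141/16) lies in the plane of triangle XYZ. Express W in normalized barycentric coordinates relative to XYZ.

(3/4, 1/8, 1/8)

Signed area of the reference triangle: [XYZ] = ½·((-13)·(-13−(-1/2)) + 1·(-1/2−14) + 18·(14−(-13))) = ½·(325/2 − 29/2 + 486) = 317.
[WYZ] = ½·((-59/8)·(-13−(-1/2)) + 1·(-1/2−(141/16)) + 18·(141/16−(-13))) = ½·(1475/16 − 149/16 + 3141/8) = 951/4, so the X-coordinate is (951/4)/317 = 3/4.
[XWZ] = ½·((-13)·(141/16−(-1/2)) + (-59/8)·(-1/2−14) + 18·(14−(141/16))) = ½·(-1937/16 + 1711/16 + 747/8) = 317/8, so the Y-coordinate is 1/8.
[XYW] = ½·((-13)·(-13−(141/16)) + 1·(141/16−14) + (-59/8)·(14−(-13))) = ½·(4537/16 − 83/16 − 1593/8) = 317/8, so the Z-coordinate is 1/8.
Check: 3/4 + 1/8 + 1/8 = 1.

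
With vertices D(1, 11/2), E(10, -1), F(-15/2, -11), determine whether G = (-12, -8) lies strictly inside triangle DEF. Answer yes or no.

no

Barycentric coordinates of G: (78/163, -399/815, 824/815).
The three coordinates are positive, negative, positive; a point is interior exactly when all three are positive.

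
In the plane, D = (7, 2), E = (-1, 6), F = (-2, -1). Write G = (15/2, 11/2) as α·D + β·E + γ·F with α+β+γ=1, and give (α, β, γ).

(1, 1/2, -1/2)

Signed area of the reference triangle: [DEF] = ½·(7·(6−(-1)) + (-1)·(-1−2) + (-2)·(2−6)) = ½·(49 + 3 + 8) = 30.
[GEF] = ½·((15/2)·(6−(-1)) + (-1)·(-1−(11/2)) + (-2)·(11/2−6)) = ½·(105/2 + 13/2 + 1) = 30, so the D-coordinate is 30/30 = 1.
[DGF] = ½·(7·(11/2−(-1)) + (15/2)·(-1−2) + (-2)·(2−(11/2))) = ½·(91/2 − 45/2 + 7) = 15, so the E-coordinate is 1/2.
[DEG] = ½·(7·(6−(11/2)) + (-1)·(11/2−2) + (15/2)·(2−6)) = ½·(7/2 − 7/2 − 30) = -15, so the F-coordinate is -1/2.
Check: 1 + 1/2 − 1/2 = 1.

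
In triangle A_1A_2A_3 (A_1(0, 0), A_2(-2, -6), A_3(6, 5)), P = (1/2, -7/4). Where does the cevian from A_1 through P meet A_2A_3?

Barycentric coordinates of P with respect to A_1A_2A_3: (1/4, 1/2, 1/4).
On side A_2A_3 the A_1-coordinate is zero; dropping P's A_1-weight 1/4 and renormalizing the remaining 1/2 : 1/4 gives weights 2/3, 1/3 on A_2, A_3.
Q = (2/3)·(-2, -6) + (1/3)·(6, 5) = (2/3, -7/3).

(2/3, -7/3)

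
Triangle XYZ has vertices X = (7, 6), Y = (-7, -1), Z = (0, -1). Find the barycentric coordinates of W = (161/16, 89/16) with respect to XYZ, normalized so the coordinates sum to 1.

Signed area of the reference triangle: [XYZ] = ½·(7·(-1−(-1)) + (-7)·(-1−6) + 0·(6−(-1))) = ½·(0 + 49 + 0) = 49/2.
[WYZ] = ½·((161/16)·(-1−(-1)) + (-7)·(-1−(89/16)) + 0·(89/16−(-1))) = ½·(0 + 735/16 + 0) = 735/32, so the X-coordinate is (735/32)/(49/2) = 15/16.
[XWZ] = ½·(7·(89/16−(-1)) + (161/16)·(-1−6) + 0·(6−(89/16))) = ½·(735/16 − 1127/16 + 0) = -49/4, so the Y-coordinate is -1/2.
[XYW] = ½·(7·(-1−(89/16)) + (-7)·(89/16−6) + (161/16)·(6−(-1))) = ½·(-735/16 + 49/16 + 1127/16) = 441/32, so the Z-coordinate is 9/16.

(15/16, -1/2, 9/16)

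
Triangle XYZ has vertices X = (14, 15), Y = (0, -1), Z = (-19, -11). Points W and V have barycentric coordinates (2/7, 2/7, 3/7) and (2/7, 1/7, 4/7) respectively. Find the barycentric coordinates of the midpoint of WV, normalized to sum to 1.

(2/7, 3/14, 1/2)

Since both coordinate triples sum to 1, the midpoint's barycentrics are the componentwise average.
(2/7+2/7)/2 = 2/7; similarly 3/14 and 1/2.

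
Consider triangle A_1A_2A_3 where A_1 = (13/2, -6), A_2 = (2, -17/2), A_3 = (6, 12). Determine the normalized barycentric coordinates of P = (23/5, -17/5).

(2/5, 2/5, 1/5)

Signed area of the reference triangle: [A_1A_2A_3] = ½·((13/2)·(-17/2−12) + 2·(12−(-6)) + 6·(-6−(-17/2))) = ½·(-533/4 + 36 + 15) = -329/8.
[PA_2A_3] = ½·((23/5)·(-17/2−12) + 2·(12−(-17/5)) + 6·(-17/5−(-17/2))) = ½·(-943/10 + 154/5 + 153/5) = -329/20, so the A_1-coordinate is (-329/20)/(-329/8) = 2/5.
[A_1PA_3] = ½·((13/2)·(-17/5−12) + (23/5)·(12−(-6)) + 6·(-6−(-17/5))) = ½·(-1001/10 + 414/5 − 78/5) = -329/20, so the A_2-coordinate is 2/5.
[A_1A_2P] = ½·((13/2)·(-17/2−(-17/5)) + 2·(-17/5−(-6)) + (23/5)·(-6−(-17/2))) = ½·(-663/20 + 26/5 + 23/2) = -329/40, so the A_3-coordinate is 1/5.
Check: 2/5 + 2/5 + 1/5 = 1.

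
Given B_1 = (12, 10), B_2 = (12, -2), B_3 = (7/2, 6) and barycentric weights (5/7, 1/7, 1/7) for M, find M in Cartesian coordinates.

(151/14, 54/7)

M = (5/7)·B_1 + (1/7)·B_2 + (1/7)·B_3.
x-coordinate: (5/7)·12 + (1/7)·12 + (1/7)·(7/2) = 151/14.
y-coordinate: (5/7)·10 + (1/7)·(-2) + (1/7)·6 = 54/7.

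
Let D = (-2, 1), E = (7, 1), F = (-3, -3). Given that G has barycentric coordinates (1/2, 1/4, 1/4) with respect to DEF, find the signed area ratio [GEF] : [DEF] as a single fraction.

The signed ratio [GEF]/[DEF] equals the barycentric coordinate of G at vertex D, which is 1/2.

1/2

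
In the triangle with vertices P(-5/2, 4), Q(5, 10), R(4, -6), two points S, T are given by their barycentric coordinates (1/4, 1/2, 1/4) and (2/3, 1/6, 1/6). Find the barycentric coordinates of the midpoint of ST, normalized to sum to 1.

Since both coordinate triples sum to 1, the midpoint's barycentrics are the componentwise average.
(1/4+2/3)/2 = 11/24; similarly 1/3 and 5/24.

(11/24, 1/3, 5/24)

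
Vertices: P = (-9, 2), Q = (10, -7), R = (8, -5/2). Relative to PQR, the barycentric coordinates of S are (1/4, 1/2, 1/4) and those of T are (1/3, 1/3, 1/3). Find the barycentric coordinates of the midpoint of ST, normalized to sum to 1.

Since both coordinate triples sum to 1, the midpoint's barycentrics are the componentwise average.
(1/4+1/3)/2 = 7/24; similarly 5/12 and 7/24.

(7/24, 5/12, 7/24)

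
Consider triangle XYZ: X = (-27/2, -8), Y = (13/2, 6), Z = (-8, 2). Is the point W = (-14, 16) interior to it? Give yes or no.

Barycentric coordinates of W: (-227/123, -137/123, 487/123).
The three coordinates are negative, negative, positive; a point is interior exactly when all three are positive.

no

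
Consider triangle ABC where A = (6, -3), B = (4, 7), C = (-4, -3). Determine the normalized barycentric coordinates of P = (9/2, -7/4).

Signed area of the reference triangle: [ABC] = ½·(6·(7−(-3)) + 4·(-3−(-3)) + (-4)·(-3−7)) = ½·(60 + 0 + 40) = 50.
[PBC] = ½·((9/2)·(7−(-3)) + 4·(-3−(-7/4)) + (-4)·(-7/4−7)) = ½·(45 − 5 + 35) = 75/2, so the A-coordinate is (75/2)/50 = 3/4.
[APC] = ½·(6·(-7/4−(-3)) + (9/2)·(-3−(-3)) + (-4)·(-3−(-7/4))) = ½·(15/2 + 0 + 5) = 25/4, so the B-coordinate is 1/8.
[ABP] = ½·(6·(7−(-7/4)) + 4·(-7/4−(-3)) + (9/2)·(-3−7)) = ½·(105/2 + 5 − 45) = 25/4, so the C-coordinate is 1/8.
Check: 3/4 + 1/8 + 1/8 = 1.

(3/4, 1/8, 1/8)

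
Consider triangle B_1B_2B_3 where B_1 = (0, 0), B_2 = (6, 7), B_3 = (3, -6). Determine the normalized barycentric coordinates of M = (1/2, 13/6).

Signed area of the reference triangle: [B_1B_2B_3] = ½·(0·(7−(-6)) + 6·(-6−0) + 3·(0−7)) = ½·(0 − 36 − 21) = -57/2.
[MB_2B_3] = ½·((1/2)·(7−(-6)) + 6·(-6−(13/6)) + 3·(13/6−7)) = ½·(13/2 − 49 − 29/2) = -57/2, so the B_1-coordinate is (-57/2)/(-57/2) = 1.
[B_1MB_3] = ½·(0·(13/6−(-6)) + (1/2)·(-6−0) + 3·(0−(13/6))) = ½·(0 − 3 − 13/2) = -19/4, so the B_2-coordinate is 1/6.
[B_1B_2M] = ½·(0·(7−(13/6)) + 6·(13/6−0) + (1/2)·(0−7)) = ½·(0 + 13 − 7/2) = 19/4, so the B_3-coordinate is -1/6.
Check: 1 + 1/6 − 1/6 = 1.

(1, 1/6, -1/6)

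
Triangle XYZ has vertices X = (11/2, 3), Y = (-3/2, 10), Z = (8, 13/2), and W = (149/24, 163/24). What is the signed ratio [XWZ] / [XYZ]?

1/6

[XYZ] = ½·((11/2)·(10−(13/2)) + (-3/2)·(13/2−3) + 8·(3−10)) = ½·(77/4 − 21/4 − 56) = -21.
[XWZ] = ½·((11/2)·(163/24−(13/2)) + (149/24)·(13/2−3) + 8·(3−(163/24))) = ½·(77/48 + 1043/48 − 91/3) = -7/2, so the ratio is (-7/2)/(-21) = 1/6.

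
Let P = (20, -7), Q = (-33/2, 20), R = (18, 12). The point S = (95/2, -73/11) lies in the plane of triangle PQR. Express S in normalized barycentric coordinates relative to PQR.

Signed area of the reference triangle: [PQR] = ½·(20·(20−12) + (-33/2)·(12−(-7)) + 18·(-7−20)) = ½·(160 − 627/2 − 486) = -1279/4.
[SQR] = ½·((95/2)·(20−12) + (-33/2)·(12−(-73/11)) + 18·(-73/11−20)) = ½·(380 − 615/2 − 5274/11) = -8953/44, so the P-coordinate is (-8953/44)/(-1279/4) = 7/11.
[PSR] = ½·(20·(-73/11−12) + (95/2)·(12−(-7)) + 18·(-7−(-73/11))) = ½·(-4100/11 + 1805/2 − 72/11) = 11511/44, so the Q-coordinate is -9/11.
[PQS] = ½·(20·(20−(-73/11)) + (-33/2)·(-73/11−(-7)) + (95/2)·(-7−20)) = ½·(5860/11 − 6 − 2565/2) = -16627/44, so the R-coordinate is 13/11.
Check: 7/11 − 9/11 + 13/11 = 1.

(7/11, -9/11, 13/11)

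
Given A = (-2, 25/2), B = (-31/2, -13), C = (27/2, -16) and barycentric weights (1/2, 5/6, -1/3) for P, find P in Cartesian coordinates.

(-221/12, 3/4)

P = (1/2)·A + (5/6)·B + (-1/3)·C.
x-coordinate: (1/2)·(-2) + (5/6)·(-31/2) + (-1/3)·(27/2) = -221/12.
y-coordinate: (1/2)·(25/2) + (5/6)·(-13) + (-1/3)·(-16) = 3/4.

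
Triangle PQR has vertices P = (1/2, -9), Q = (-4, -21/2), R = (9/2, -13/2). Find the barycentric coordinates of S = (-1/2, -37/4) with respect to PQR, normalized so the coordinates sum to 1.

(9/14, 2/7, 1/14)

Signed area of the reference triangle: [PQR] = ½·((1/2)·(-21/2−(-13/2)) + (-4)·(-13/2−(-9)) + (9/2)·(-9−(-21/2))) = ½·(-2 − 10 + 27/4) = -21/8.
[SQR] = ½·((-1/2)·(-21/2−(-13/2)) + (-4)·(-13/2−(-37/4)) + (9/2)·(-37/4−(-21/2))) = ½·(2 − 11 + 45/8) = -27/16, so the P-coordinate is (-27/16)/(-21/8) = 9/14.
[PSR] = ½·((1/2)·(-37/4−(-13/2)) + (-1/2)·(-13/2−(-9)) + (9/2)·(-9−(-37/4))) = ½·(-11/8 − 5/4 + 9/8) = -3/4, so the Q-coordinate is 2/7.
[PQS] = ½·((1/2)·(-21/2−(-37/4)) + (-4)·(-37/4−(-9)) + (-1/2)·(-9−(-21/2))) = ½·(-5/8 + 1 − 3/4) = -3/16, so the R-coordinate is 1/14.
Check: 9/14 + 2/7 + 1/14 = 1.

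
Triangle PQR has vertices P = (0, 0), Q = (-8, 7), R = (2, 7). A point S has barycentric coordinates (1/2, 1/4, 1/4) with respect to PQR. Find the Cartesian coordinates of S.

S = (1/2)·P + (1/4)·Q + (1/4)·R.
x-coordinate: (1/2)·0 + (1/4)·(-8) + (1/4)·2 = -3/2.
y-coordinate: (1/2)·0 + (1/4)·7 + (1/4)·7 = 7/2.

(-3/2, 7/2)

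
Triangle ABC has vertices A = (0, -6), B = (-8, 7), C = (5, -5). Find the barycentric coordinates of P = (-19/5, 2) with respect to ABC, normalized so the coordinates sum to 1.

(1/5, 3/5, 1/5)

Signed area of the reference triangle: [ABC] = ½·(0·(7−(-5)) + (-8)·(-5−(-6)) + 5·(-6−7)) = ½·(0 − 8 − 65) = -73/2.
[PBC] = ½·((-19/5)·(7−(-5)) + (-8)·(-5−2) + 5·(2−7)) = ½·(-228/5 + 56 − 25) = -73/10, so the A-coordinate is (-73/10)/(-73/2) = 1/5.
[APC] = ½·(0·(2−(-5)) + (-19/5)·(-5−(-6)) + 5·(-6−2)) = ½·(0 − 19/5 − 40) = -219/10, so the B-coordinate is 3/5.
[ABP] = ½·(0·(7−2) + (-8)·(2−(-6)) + (-19/5)·(-6−7)) = ½·(0 − 64 + 247/5) = -73/10, so the C-coordinate is 1/5.
Check: 1/5 + 3/5 + 1/5 = 1.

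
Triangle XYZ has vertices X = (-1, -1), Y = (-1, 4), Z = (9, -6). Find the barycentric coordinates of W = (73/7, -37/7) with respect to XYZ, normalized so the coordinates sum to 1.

(-3/7, 2/7, 8/7)

Signed area of the reference triangle: [XYZ] = ½·((-1)·(4−(-6)) + (-1)·(-6−(-1)) + 9·(-1−4)) = ½·(-10 + 5 − 45) = -25.
[WYZ] = ½·((73/7)·(4−(-6)) + (-1)·(-6−(-37/7)) + 9·(-37/7−4)) = ½·(730/7 + 5/7 − 585/7) = 75/7, so the X-coordinate is (75/7)/(-25) = -3/7.
[XWZ] = ½·((-1)·(-37/7−(-6)) + (73/7)·(-6−(-1)) + 9·(-1−(-37/7))) = ½·(-5/7 − 365/7 + 270/7) = -50/7, so the Y-coordinate is 2/7.
[XYW] = ½·((-1)·(4−(-37/7)) + (-1)·(-37/7−(-1)) + (73/7)·(-1−4)) = ½·(-65/7 + 30/7 − 365/7) = -200/7, so the Z-coordinate is 8/7.
Check: -3/7 + 2/7 + 8/7 = 1.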